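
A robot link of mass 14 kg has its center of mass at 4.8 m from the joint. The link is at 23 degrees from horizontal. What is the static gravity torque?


tau = m*g*L*cos(angle)
= 14 * 9.81 * 4.8 * cos(23 deg)
= 14 * 9.81 * 4.8 * 0.9205
= 606.8263 Nm


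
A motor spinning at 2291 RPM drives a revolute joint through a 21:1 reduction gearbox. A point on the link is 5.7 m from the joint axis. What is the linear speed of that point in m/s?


omega_motor = 2291 * 2*pi/60 = 239.913 rad/s
omega_joint = omega_motor / 21 = 11.4244 rad/s
v = omega_joint * r = 11.4244 * 5.7
= 65.1192 m/s


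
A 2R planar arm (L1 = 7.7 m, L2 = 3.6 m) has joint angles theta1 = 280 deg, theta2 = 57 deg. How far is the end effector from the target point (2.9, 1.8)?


End effector via forward kinematics:
x = L1*cos(t1) + L2*cos(t1+t2) = 4.6509
y = L1*sin(t1) + L2*sin(t1+t2) = -8.9897
Distance to target:
d = sqrt((2.9 - 4.6509)^2 + (1.8 - -8.9897)^2)
= sqrt(3.0657 + 116.4166)
= 10.9308 m


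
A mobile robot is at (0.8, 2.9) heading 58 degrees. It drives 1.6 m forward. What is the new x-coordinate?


x_new = x0 + d*cos(theta)
= 0.8 + 1.6*cos(58)
= 0.8 + 0.8479
= 1.6479


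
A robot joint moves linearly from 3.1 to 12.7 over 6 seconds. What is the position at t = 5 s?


s = t/T = 5/6 = 0.8333
p(t) = p0 + (pf-p0)*s
= 3.1 + (12.7 - 3.1) * 0.8333
= 11.1


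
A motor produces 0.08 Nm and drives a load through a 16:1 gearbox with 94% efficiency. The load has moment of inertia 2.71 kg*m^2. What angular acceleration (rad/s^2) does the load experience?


tau_out = tau_motor * N * eta
= 0.08 * 16 * 0.94 = 1.2032 Nm
alpha = tau_out / I = 1.2032 / 2.71
= 0.444 rad/s^2


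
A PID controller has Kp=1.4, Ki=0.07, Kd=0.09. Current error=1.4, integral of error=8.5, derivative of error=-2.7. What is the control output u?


u = Kp*e + Ki*int(e) + Kd*de/dt
= 1.4*1.4 + 0.07*8.5 + 0.09*(-2.7)
= 1.96 + 0.595 + -0.243
= 2.312


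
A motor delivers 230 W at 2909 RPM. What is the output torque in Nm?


omega = 2909 * 2*pi/60 = 304.6298 rad/s
tau = P / omega = 230 / 304.6298
= 0.755 Nm


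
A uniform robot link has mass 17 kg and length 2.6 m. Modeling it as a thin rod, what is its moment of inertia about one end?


I = (1/3) * m * L^2
= (1/3) * 17 * 2.6^2
= 0.333333 * 17 * 6.76
= 38.3067 kg*m^2


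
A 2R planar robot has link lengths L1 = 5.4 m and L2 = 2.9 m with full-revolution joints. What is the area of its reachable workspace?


r_max = L1 + L2 = 8.3 m
r_min = |L1 - L2| = 2.5 m
Area = pi*(r_max^2 - r_min^2)
= pi*(68.89 - 6.25)
= pi * 62.64
= 196.7894 m^2


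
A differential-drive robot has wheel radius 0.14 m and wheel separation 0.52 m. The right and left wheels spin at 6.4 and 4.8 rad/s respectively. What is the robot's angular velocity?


vR = r*wR = 0.14*6.4 = 0.896 m/s
vL = r*wL = 0.14*4.8 = 0.672 m/s
v = (vR+vL)/2 = 0.784 m/s
omega = (vR-vL)/L = 0.4308 rad/s
angular velocity = 0.4308 rad/s


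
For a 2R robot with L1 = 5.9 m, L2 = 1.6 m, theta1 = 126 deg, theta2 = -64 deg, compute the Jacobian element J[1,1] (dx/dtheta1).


J[1,1] = -L1*sin(t1) - L2*sin(t1+t2)
= -5.9*sin(126) - 1.6*sin(62)
= -6.1859


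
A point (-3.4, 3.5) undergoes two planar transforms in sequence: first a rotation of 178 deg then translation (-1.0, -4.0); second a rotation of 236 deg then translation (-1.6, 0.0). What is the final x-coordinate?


After transform 1:
x1 = cos(178)*-3.4 - sin(178)*3.5 + -1.0 = 2.2758
y1 = sin(178)*-3.4 + cos(178)*3.5 + -4.0 = -7.6165
After transform 2:
x2 = cos(236)*2.2758 - sin(236)*-7.6165 + -1.6
= -9.187


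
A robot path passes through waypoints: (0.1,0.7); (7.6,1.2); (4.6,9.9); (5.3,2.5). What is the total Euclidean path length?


Segment lengths:
  seg1 = sqrt((7.5)^2 + (0.5)^2) = 7.5166
  seg2 = sqrt((-3.0)^2 + (8.7)^2) = 9.2027
  seg3 = sqrt((0.7)^2 + (-7.4)^2) = 7.433
Total = 24.1524


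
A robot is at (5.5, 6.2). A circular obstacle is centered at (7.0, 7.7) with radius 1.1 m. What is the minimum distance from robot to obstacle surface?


center_dist = sqrt((5.5-7.0)^2 + (6.2-7.7)^2)
= sqrt(2.25 + 2.25)
= 2.1213
min_dist = center_dist - radius = 2.1213 - 1.1 = 1.0213 m


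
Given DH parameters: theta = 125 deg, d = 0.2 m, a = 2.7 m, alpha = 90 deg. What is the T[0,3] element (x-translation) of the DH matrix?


T[0,3] = a * cos(theta)
= 2.7 * cos(125 deg)
= 2.7 * -0.5736
= -1.5487


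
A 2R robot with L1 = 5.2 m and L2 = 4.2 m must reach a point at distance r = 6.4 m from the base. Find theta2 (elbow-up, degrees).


cos(theta2) = (r^2 - L1^2 - L2^2) / (2*L1*L2)
cos(theta2) = (40.96 - 27.04 - 17.64) / 43.68
cos(theta2) = -0.085165
theta2 = 94.8855 degrees


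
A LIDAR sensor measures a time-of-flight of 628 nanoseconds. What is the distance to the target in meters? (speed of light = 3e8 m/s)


tof = 628 ns = 6.28e-07 s
dist = c * tof / 2
= 3e8 * 6.28e-07 / 2
= 94.2 m


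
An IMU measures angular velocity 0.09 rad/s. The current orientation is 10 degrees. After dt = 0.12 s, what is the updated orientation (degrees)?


delta_theta = w * dt = 0.09 * 0.12 = 0.0108 rad
= 0.6188 deg
theta_new = 10 + 0.6188 = 10.6188 deg


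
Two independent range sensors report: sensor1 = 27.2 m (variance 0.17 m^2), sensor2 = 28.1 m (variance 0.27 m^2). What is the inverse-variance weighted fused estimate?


w1 = (1/var1) / (1/var1 + 1/var2)
   = 5.8824 / (5.8824 + 3.7037) = 0.6136
w2 = 1 - w1 = 0.3864
fused = w1*s1 + w2*s2 = 16.6909 + 10.8568
= 27.5477 m


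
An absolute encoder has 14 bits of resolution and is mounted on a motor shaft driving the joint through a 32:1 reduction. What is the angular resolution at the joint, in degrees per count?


counts = 2^14 = 16384
effective counts at joint = 16384 * 32 = 524288
resolution = 360 / 524288
= 6.8665e-04 deg/count


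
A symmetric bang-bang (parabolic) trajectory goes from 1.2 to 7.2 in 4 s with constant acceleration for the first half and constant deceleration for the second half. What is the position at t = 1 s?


Symmetric rest-to-rest: each phase covers (pf-p0)/2 in time T/2. 0.5*a*(T/2)^2 = (pf-p0)/2 => a = 4*(pf-p0)/T^2
a = 4*(7.2-1.2)/4^2 = 1.5
t = 1 is in the acceleration phase (t <= T/2).
p = p0 + 0.5*a*t^2 = 1.2 + 0.5*1.5*1^2
= 1.95


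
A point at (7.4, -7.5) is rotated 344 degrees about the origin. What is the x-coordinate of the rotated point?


x' = x*cos(theta) - y*sin(theta)
cos(344 deg) = 0.9613, sin(344 deg) = -0.2756
x' = 7.4 * 0.9613 - -7.5 * -0.2756
= 7.1133 - 2.0673
= 5.0461


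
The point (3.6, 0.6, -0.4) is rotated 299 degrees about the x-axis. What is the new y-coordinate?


Rotation about x-axis: y' = y*cos(theta) - z*sin(theta)
= 0.6 * 0.4848 - -0.4 * -0.8746
= -0.059


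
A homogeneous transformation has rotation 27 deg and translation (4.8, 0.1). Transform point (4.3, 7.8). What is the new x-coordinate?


x' = cos(theta)*px - sin(theta)*py + tx
= 0.891*4.3 - 0.454*7.8 + 4.8
= 5.0902


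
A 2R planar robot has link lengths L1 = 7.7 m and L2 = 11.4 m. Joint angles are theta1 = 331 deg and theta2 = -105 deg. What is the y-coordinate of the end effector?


Convert angles to radians: theta1 = 5.777, theta2 = -1.8326
y = L1*sin(theta1) + L2*sin(theta1+theta2)
y = -3.733 + -8.2005
y = -11.9335


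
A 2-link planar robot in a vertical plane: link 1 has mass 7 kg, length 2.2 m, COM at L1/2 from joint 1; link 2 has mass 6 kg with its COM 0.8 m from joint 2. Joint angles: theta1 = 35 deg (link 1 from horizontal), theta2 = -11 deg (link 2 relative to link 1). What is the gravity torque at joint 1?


Horizontal distance from joint 1 to link-1 COM:
  x_c1 = (L1/2)*cos(t1) = 1.1 * 0.8192 = 0.9011 m
Horizontal distance from joint 1 to link-2 COM:
  x_c2 = L1*cos(t1) + Lc2*cos(t1+t2)
       = 2.2*0.8192 + 0.8*0.9135 = 2.533 m
tau1 = m1*g*x_c1 + m2*g*x_c2
     = 7*9.81*0.9011 + 6*9.81*2.533
     = 61.8763 + 149.0907
     = 210.967 Nm


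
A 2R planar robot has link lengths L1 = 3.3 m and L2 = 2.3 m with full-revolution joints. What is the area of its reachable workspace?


r_max = L1 + L2 = 5.6 m
r_min = |L1 - L2| = 1.0 m
Area = pi*(r_max^2 - r_min^2)
= pi*(31.36 - 1.0)
= pi * 30.36
= 95.3788 m^2


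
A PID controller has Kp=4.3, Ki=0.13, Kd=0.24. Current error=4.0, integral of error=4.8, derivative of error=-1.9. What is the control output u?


u = Kp*e + Ki*int(e) + Kd*de/dt
= 4.3*4.0 + 0.13*4.8 + 0.24*(-1.9)
= 17.2 + 0.624 + -0.456
= 17.368


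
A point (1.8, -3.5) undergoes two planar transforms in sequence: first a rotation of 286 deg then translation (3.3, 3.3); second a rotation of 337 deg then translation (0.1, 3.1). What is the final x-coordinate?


After transform 1:
x1 = cos(286)*1.8 - sin(286)*-3.5 + 3.3 = 0.4317
y1 = sin(286)*1.8 + cos(286)*-3.5 + 3.3 = 0.605
After transform 2:
x2 = cos(337)*0.4317 - sin(337)*0.605 + 0.1
= 0.7338


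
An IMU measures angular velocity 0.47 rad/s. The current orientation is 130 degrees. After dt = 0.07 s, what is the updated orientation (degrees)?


delta_theta = w * dt = 0.47 * 0.07 = 0.0329 rad
= 1.885 deg
theta_new = 130 + 1.885 = 131.885 deg


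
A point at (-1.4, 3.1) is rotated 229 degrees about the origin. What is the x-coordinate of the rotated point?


x' = x*cos(theta) - y*sin(theta)
cos(229 deg) = -0.6561, sin(229 deg) = -0.7547
x' = -1.4 * -0.6561 - 3.1 * -0.7547
= 0.9185 - -2.3396
= 3.2581


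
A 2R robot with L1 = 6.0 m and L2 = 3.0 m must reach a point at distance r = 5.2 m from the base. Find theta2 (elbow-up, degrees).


cos(theta2) = (r^2 - L1^2 - L2^2) / (2*L1*L2)
cos(theta2) = (27.04 - 36.0 - 9.0) / 36.0
cos(theta2) = -0.498889
theta2 = 119.9265 degrees


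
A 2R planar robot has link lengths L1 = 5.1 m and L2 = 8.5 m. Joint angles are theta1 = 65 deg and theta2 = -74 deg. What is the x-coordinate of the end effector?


Convert angles to radians: theta1 = 1.1345, theta2 = -1.2915
x = L1*cos(theta1) + L2*cos(theta1+theta2)
x = 2.1554 + 8.3954
x = 10.5507


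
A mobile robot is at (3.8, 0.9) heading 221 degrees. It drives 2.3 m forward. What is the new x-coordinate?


x_new = x0 + d*cos(theta)
= 3.8 + 2.3*cos(221)
= 3.8 + -1.7358
= 2.0642


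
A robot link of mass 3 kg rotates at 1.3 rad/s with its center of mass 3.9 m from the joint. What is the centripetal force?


F = m * omega^2 * r
= 3 * 1.3^2 * 3.9
= 3 * 1.69 * 3.9
= 19.773 N


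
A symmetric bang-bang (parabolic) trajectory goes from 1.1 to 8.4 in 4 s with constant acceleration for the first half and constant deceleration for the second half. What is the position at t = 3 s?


Symmetric rest-to-rest: each phase covers (pf-p0)/2 in time T/2. 0.5*a*(T/2)^2 = (pf-p0)/2 => a = 4*(pf-p0)/T^2
a = 4*(8.4-1.1)/4^2 = 1.825
t = 3 is in the deceleration phase (t > T/2).
p = pf - 0.5*a*(T-t)^2 = 8.4 - 0.5*1.825*1^2
= 7.4875


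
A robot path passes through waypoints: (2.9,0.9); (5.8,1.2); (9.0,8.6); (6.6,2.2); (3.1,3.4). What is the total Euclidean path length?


Segment lengths:
  seg1 = sqrt((2.9)^2 + (0.3)^2) = 2.9155
  seg2 = sqrt((3.2)^2 + (7.4)^2) = 8.0623
  seg3 = sqrt((-2.4)^2 + (-6.4)^2) = 6.8352
  seg4 = sqrt((-3.5)^2 + (1.2)^2) = 3.7
Total = 21.5129


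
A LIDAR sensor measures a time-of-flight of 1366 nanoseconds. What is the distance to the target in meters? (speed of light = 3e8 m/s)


tof = 1366 ns = 1.366e-06 s
dist = c * tof / 2
= 3e8 * 1.366e-06 / 2
= 204.9 m


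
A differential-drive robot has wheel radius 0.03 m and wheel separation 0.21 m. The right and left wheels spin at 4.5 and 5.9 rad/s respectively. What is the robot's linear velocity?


vR = r*wR = 0.03*4.5 = 0.135 m/s
vL = r*wL = 0.03*5.9 = 0.177 m/s
v = (vR+vL)/2 = 0.156 m/s
omega = (vR-vL)/L = -0.2 rad/s
linear velocity = 0.156 m/s


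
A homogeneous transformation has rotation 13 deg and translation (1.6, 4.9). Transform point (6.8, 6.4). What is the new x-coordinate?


x' = cos(theta)*px - sin(theta)*py + tx
= 0.9744*6.8 - 0.225*6.4 + 1.6
= 6.786


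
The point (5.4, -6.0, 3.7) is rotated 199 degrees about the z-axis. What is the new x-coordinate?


Rotation about z-axis: x' = x*cos(theta) - y*sin(theta)
= 5.4 * -0.9455 - -6.0 * -0.3256
= -7.0592


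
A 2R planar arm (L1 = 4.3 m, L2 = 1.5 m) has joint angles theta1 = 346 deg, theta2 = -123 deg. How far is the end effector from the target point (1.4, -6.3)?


End effector via forward kinematics:
x = L1*cos(t1) + L2*cos(t1+t2) = 3.0752
y = L1*sin(t1) + L2*sin(t1+t2) = -2.0633
Distance to target:
d = sqrt((1.4 - 3.0752)^2 + (-6.3 - -2.0633)^2)
= sqrt(2.8064 + 17.95)
= 4.5559 m


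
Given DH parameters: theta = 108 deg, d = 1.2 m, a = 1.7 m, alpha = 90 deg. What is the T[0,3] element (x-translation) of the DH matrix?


T[0,3] = a * cos(theta)
= 1.7 * cos(108 deg)
= 1.7 * -0.309
= -0.5253


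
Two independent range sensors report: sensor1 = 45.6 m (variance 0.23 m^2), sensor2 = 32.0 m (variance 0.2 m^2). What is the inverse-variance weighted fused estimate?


w1 = (1/var1) / (1/var1 + 1/var2)
   = 4.3478 / (4.3478 + 5.0) = 0.4651
w2 = 1 - w1 = 0.5349
fused = w1*s1 + w2*s2 = 21.2093 + 17.1163
= 38.3256 m


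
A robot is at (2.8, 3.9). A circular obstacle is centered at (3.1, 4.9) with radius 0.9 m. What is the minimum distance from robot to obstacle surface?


center_dist = sqrt((2.8-3.1)^2 + (3.9-4.9)^2)
= sqrt(0.09 + 1.0)
= 1.044
min_dist = center_dist - radius = 1.044 - 0.9 = 0.144 m


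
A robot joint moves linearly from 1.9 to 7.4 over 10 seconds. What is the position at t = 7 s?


s = t/T = 7/10 = 0.7
p(t) = p0 + (pf-p0)*s
= 1.9 + (7.4 - 1.9) * 0.7
= 5.75


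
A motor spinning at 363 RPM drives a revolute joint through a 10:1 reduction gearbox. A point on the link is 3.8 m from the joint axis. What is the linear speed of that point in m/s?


omega_motor = 363 * 2*pi/60 = 38.0133 rad/s
omega_joint = omega_motor / 10 = 3.8013 rad/s
v = omega_joint * r = 3.8013 * 3.8
= 14.445 m/s


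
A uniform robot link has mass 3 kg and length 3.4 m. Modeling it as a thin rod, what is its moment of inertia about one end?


I = (1/3) * m * L^2
= (1/3) * 3 * 3.4^2
= 0.333333 * 3 * 11.56
= 11.56 kg*m^2


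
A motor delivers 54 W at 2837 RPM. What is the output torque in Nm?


omega = 2837 * 2*pi/60 = 297.0899 rad/s
tau = P / omega = 54 / 297.0899
= 0.1818 Nm


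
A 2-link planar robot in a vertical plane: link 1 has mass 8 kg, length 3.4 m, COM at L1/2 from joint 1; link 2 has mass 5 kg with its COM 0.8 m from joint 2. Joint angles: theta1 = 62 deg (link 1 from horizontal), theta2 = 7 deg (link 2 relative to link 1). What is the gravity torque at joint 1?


Horizontal distance from joint 1 to link-1 COM:
  x_c1 = (L1/2)*cos(t1) = 1.7 * 0.4695 = 0.7981 m
Horizontal distance from joint 1 to link-2 COM:
  x_c2 = L1*cos(t1) + Lc2*cos(t1+t2)
       = 3.4*0.4695 + 0.8*0.3584 = 1.8829 m
tau1 = m1*g*x_c1 + m2*g*x_c2
     = 8*9.81*0.7981 + 5*9.81*1.8829
     = 62.635 + 92.3561
     = 154.9911 Nm


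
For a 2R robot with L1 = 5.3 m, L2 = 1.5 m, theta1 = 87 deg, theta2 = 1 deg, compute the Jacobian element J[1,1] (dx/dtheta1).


J[1,1] = -L1*sin(t1) - L2*sin(t1+t2)
= -5.3*sin(87) - 1.5*sin(88)
= -6.7918


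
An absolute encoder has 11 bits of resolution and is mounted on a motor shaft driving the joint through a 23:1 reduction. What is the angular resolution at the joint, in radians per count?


counts = 2^11 = 2048
effective counts at joint = 2048 * 23 = 47104
resolution = 2*pi / 47104
= 1.3339e-04 rad/count


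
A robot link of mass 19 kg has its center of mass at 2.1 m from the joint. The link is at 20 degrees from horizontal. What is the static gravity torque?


tau = m*g*L*cos(angle)
= 19 * 9.81 * 2.1 * cos(20 deg)
= 19 * 9.81 * 2.1 * 0.9397
= 367.8135 Nm


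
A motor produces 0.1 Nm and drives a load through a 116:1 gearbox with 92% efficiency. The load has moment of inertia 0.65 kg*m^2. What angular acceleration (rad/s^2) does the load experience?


tau_out = tau_motor * N * eta
= 0.1 * 116 * 0.92 = 10.672 Nm
alpha = tau_out / I = 10.672 / 0.65
= 16.4185 rad/s^2


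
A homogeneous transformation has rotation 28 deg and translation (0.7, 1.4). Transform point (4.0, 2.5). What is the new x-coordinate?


x' = cos(theta)*px - sin(theta)*py + tx
= 0.8829*4.0 - 0.4695*2.5 + 0.7
= 3.0581


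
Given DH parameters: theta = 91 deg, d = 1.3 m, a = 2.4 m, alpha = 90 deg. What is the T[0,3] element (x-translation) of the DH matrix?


T[0,3] = a * cos(theta)
= 2.4 * cos(91 deg)
= 2.4 * -0.0175
= -0.0419


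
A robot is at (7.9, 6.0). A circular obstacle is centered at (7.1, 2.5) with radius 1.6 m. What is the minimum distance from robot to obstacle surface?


center_dist = sqrt((7.9-7.1)^2 + (6.0-2.5)^2)
= sqrt(0.64 + 12.25)
= 3.5903
min_dist = center_dist - radius = 3.5903 - 1.6 = 1.9903 m


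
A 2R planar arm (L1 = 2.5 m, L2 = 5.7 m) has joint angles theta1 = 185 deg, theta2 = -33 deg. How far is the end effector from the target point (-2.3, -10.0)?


End effector via forward kinematics:
x = L1*cos(t1) + L2*cos(t1+t2) = -7.5233
y = L1*sin(t1) + L2*sin(t1+t2) = 2.4581
Distance to target:
d = sqrt((-2.3 - -7.5233)^2 + (-10.0 - 2.4581)^2)
= sqrt(27.2827 + 155.2042)
= 13.5088 m


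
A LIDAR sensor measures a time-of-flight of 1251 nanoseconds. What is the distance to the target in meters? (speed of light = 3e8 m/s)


tof = 1251 ns = 1.251e-06 s
dist = c * tof / 2
= 3e8 * 1.251e-06 / 2
= 187.65 m


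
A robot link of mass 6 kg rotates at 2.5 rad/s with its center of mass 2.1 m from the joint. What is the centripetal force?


F = m * omega^2 * r
= 6 * 2.5^2 * 2.1
= 6 * 6.25 * 2.1
= 78.75 N


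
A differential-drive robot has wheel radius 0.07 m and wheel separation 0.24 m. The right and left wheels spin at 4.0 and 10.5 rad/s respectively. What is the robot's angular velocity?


vR = r*wR = 0.07*4.0 = 0.28 m/s
vL = r*wL = 0.07*10.5 = 0.735 m/s
v = (vR+vL)/2 = 0.5075 m/s
omega = (vR-vL)/L = -1.8958 rad/s
angular velocity = -1.8958 rad/s


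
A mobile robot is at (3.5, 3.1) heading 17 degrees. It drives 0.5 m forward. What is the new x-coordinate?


x_new = x0 + d*cos(theta)
= 3.5 + 0.5*cos(17)
= 3.5 + 0.4782
= 3.9782


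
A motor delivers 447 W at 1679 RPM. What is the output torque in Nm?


omega = 1679 * 2*pi/60 = 175.8245 rad/s
tau = P / omega = 447 / 175.8245
= 2.5423 Nm


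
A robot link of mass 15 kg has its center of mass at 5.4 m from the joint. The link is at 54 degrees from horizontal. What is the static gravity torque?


tau = m*g*L*cos(angle)
= 15 * 9.81 * 5.4 * cos(54 deg)
= 15 * 9.81 * 5.4 * 0.5878
= 467.06 Nm


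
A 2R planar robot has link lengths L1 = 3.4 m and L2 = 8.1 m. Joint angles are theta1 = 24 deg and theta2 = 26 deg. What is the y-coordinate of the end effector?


Convert angles to radians: theta1 = 0.4189, theta2 = 0.4538
y = L1*sin(theta1) + L2*sin(theta1+theta2)
y = 1.3829 + 6.205
y = 7.5879


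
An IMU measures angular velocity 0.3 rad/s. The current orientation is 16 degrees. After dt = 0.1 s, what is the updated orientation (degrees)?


delta_theta = w * dt = 0.3 * 0.1 = 0.03 rad
= 1.7189 deg
theta_new = 16 + 1.7189 = 17.7189 deg


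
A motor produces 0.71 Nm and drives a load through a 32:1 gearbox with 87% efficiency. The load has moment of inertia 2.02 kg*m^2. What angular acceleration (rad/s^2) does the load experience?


tau_out = tau_motor * N * eta
= 0.71 * 32 * 0.87 = 19.7664 Nm
alpha = tau_out / I = 19.7664 / 2.02
= 9.7853 rad/s^2


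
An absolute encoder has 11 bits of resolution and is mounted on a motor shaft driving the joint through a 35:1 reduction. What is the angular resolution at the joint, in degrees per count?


counts = 2^11 = 2048
effective counts at joint = 2048 * 35 = 71680
resolution = 360 / 71680
= 0.005 deg/count


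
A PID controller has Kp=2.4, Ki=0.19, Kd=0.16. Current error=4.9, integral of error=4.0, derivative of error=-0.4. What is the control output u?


u = Kp*e + Ki*int(e) + Kd*de/dt
= 2.4*4.9 + 0.19*4.0 + 0.16*(-0.4)
= 11.76 + 0.76 + -0.064
= 12.456


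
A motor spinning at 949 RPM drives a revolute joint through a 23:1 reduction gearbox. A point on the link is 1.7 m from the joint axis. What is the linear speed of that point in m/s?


omega_motor = 949 * 2*pi/60 = 99.379 rad/s
omega_joint = omega_motor / 23 = 4.3208 rad/s
v = omega_joint * r = 4.3208 * 1.7
= 7.3454 m/s


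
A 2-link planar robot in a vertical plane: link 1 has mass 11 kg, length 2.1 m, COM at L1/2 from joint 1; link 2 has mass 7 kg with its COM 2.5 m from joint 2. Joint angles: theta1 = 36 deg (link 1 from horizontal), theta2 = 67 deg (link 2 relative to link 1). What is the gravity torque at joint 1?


Horizontal distance from joint 1 to link-1 COM:
  x_c1 = (L1/2)*cos(t1) = 1.05 * 0.809 = 0.8495 m
Horizontal distance from joint 1 to link-2 COM:
  x_c2 = L1*cos(t1) + Lc2*cos(t1+t2)
       = 2.1*0.809 + 2.5*-0.225 = 1.1366 m
tau1 = m1*g*x_c1 + m2*g*x_c2
     = 11*9.81*0.8495 + 7*9.81*1.1366
     = 91.6661 + 78.0474
     = 169.7135 Nm


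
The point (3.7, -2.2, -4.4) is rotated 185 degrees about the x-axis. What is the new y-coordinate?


Rotation about x-axis: y' = y*cos(theta) - z*sin(theta)
= -2.2 * -0.9962 - -4.4 * -0.0872
= 1.8081


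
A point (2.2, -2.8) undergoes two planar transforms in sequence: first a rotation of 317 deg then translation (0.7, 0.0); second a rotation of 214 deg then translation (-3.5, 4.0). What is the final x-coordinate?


After transform 1:
x1 = cos(317)*2.2 - sin(317)*-2.8 + 0.7 = 0.3994
y1 = sin(317)*2.2 + cos(317)*-2.8 + 0.0 = -3.5482
After transform 2:
x2 = cos(214)*0.3994 - sin(214)*-3.5482 + -3.5
= -5.8152


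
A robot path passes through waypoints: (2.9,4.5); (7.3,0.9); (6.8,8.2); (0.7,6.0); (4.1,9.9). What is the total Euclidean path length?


Segment lengths:
  seg1 = sqrt((4.4)^2 + (-3.6)^2) = 5.6851
  seg2 = sqrt((-0.5)^2 + (7.3)^2) = 7.3171
  seg3 = sqrt((-6.1)^2 + (-2.2)^2) = 6.4846
  seg4 = sqrt((3.4)^2 + (3.9)^2) = 5.174
Total = 24.6607


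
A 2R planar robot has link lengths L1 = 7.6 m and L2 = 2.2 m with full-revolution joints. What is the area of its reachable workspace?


r_max = L1 + L2 = 9.8 m
r_min = |L1 - L2| = 5.4 m
Area = pi*(r_max^2 - r_min^2)
= pi*(96.04 - 29.16)
= pi * 66.88
= 210.1097 m^2


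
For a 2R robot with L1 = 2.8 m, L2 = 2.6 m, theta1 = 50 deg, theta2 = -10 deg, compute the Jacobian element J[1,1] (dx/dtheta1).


J[1,1] = -L1*sin(t1) - L2*sin(t1+t2)
= -2.8*sin(50) - 2.6*sin(40)
= -3.8162


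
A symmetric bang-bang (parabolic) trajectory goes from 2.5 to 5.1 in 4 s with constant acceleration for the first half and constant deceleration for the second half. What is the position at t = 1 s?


Symmetric rest-to-rest: each phase covers (pf-p0)/2 in time T/2. 0.5*a*(T/2)^2 = (pf-p0)/2 => a = 4*(pf-p0)/T^2
a = 4*(5.1-2.5)/4^2 = 0.65
t = 1 is in the acceleration phase (t <= T/2).
p = p0 + 0.5*a*t^2 = 2.5 + 0.5*0.65*1^2
= 2.825


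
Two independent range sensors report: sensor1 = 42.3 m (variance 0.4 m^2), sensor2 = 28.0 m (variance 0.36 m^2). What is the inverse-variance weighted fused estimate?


w1 = (1/var1) / (1/var1 + 1/var2)
   = 2.5 / (2.5 + 2.7778) = 0.4737
w2 = 1 - w1 = 0.5263
fused = w1*s1 + w2*s2 = 20.0368 + 14.7368
= 34.7737 m


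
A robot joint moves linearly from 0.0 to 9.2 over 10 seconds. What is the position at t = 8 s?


s = t/T = 8/10 = 0.8
p(t) = p0 + (pf-p0)*s
= 0.0 + (9.2 - 0.0) * 0.8
= 7.36


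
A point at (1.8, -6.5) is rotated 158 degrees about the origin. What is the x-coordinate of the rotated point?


x' = x*cos(theta) - y*sin(theta)
cos(158 deg) = -0.9272, sin(158 deg) = 0.3746
x' = 1.8 * -0.9272 - -6.5 * 0.3746
= -1.6689 - -2.4349
= 0.766


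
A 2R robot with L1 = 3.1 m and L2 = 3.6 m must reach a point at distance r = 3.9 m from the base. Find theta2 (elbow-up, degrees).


cos(theta2) = (r^2 - L1^2 - L2^2) / (2*L1*L2)
cos(theta2) = (15.21 - 9.61 - 12.96) / 22.32
cos(theta2) = -0.329749
theta2 = 109.2535 degrees


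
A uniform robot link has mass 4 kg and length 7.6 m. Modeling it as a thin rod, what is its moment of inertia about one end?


I = (1/3) * m * L^2
= (1/3) * 4 * 7.6^2
= 0.333333 * 4 * 57.76
= 77.0133 kg*m^2


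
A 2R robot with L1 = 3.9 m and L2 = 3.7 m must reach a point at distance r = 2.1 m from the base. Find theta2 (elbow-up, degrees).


cos(theta2) = (r^2 - L1^2 - L2^2) / (2*L1*L2)
cos(theta2) = (4.41 - 15.21 - 13.69) / 28.86
cos(theta2) = -0.848579
theta2 = 148.0575 degrees


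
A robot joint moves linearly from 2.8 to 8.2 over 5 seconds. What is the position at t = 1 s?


s = t/T = 1/5 = 0.2
p(t) = p0 + (pf-p0)*s
= 2.8 + (8.2 - 2.8) * 0.2
= 3.88


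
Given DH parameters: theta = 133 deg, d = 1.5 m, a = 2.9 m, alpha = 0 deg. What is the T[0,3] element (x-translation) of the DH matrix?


T[0,3] = a * cos(theta)
= 2.9 * cos(133 deg)
= 2.9 * -0.682
= -1.9778


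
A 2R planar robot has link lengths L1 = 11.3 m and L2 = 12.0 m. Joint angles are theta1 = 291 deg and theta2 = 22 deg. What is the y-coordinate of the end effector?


Convert angles to radians: theta1 = 5.0789, theta2 = 0.384
y = L1*sin(theta1) + L2*sin(theta1+theta2)
y = -10.5495 + -8.7762
y = -19.3257


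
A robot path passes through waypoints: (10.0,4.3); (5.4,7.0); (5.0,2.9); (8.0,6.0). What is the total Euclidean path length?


Segment lengths:
  seg1 = sqrt((-4.6)^2 + (2.7)^2) = 5.3339
  seg2 = sqrt((-0.4)^2 + (-4.1)^2) = 4.1195
  seg3 = sqrt((3.0)^2 + (3.1)^2) = 4.3139
Total = 13.7673


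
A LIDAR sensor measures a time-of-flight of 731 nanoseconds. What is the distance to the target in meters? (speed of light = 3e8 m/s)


tof = 731 ns = 7.31e-07 s
dist = c * tof / 2
= 3e8 * 7.31e-07 / 2
= 109.65 m


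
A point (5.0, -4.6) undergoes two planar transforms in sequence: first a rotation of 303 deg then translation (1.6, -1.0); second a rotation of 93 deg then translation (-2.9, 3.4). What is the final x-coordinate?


After transform 1:
x1 = cos(303)*5.0 - sin(303)*-4.6 + 1.6 = 0.4653
y1 = sin(303)*5.0 + cos(303)*-4.6 + -1.0 = -7.6987
After transform 2:
x2 = cos(93)*0.4653 - sin(93)*-7.6987 + -2.9
= 4.7638


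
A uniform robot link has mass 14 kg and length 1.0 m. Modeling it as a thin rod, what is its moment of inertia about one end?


I = (1/3) * m * L^2
= (1/3) * 14 * 1.0^2
= 0.333333 * 14 * 1.0
= 4.6667 kg*m^2


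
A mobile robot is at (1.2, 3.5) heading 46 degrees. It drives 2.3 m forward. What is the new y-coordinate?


y_new = y0 + d*sin(theta)
= 3.5 + 2.3*sin(46)
= 3.5 + 1.6545
= 5.1545


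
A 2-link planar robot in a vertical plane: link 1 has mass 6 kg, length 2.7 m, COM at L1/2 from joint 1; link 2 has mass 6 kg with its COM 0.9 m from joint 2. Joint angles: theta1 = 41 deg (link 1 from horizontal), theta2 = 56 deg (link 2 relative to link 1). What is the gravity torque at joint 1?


Horizontal distance from joint 1 to link-1 COM:
  x_c1 = (L1/2)*cos(t1) = 1.35 * 0.7547 = 1.0189 m
Horizontal distance from joint 1 to link-2 COM:
  x_c2 = L1*cos(t1) + Lc2*cos(t1+t2)
       = 2.7*0.7547 + 0.9*-0.1219 = 1.928 m
tau1 = m1*g*x_c1 + m2*g*x_c2
     = 6*9.81*1.0189 + 6*9.81*1.928
     = 59.97 + 113.484
     = 173.454 Nm


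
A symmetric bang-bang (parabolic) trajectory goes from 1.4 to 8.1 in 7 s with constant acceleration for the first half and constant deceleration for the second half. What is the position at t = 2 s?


Symmetric rest-to-rest: each phase covers (pf-p0)/2 in time T/2. 0.5*a*(T/2)^2 = (pf-p0)/2 => a = 4*(pf-p0)/T^2
a = 4*(8.1-1.4)/7^2 = 0.5469
t = 2 is in the acceleration phase (t <= T/2).
p = p0 + 0.5*a*t^2 = 1.4 + 0.5*0.5469*2^2
= 2.4939


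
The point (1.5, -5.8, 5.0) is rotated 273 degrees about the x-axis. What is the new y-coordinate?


Rotation about x-axis: y' = y*cos(theta) - z*sin(theta)
= -5.8 * 0.0523 - 5.0 * -0.9986
= 4.6896


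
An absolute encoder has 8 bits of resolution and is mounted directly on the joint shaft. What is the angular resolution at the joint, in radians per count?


counts = 2^8 = 256
resolution = 2*pi / 256
= 0.0245 rad/count


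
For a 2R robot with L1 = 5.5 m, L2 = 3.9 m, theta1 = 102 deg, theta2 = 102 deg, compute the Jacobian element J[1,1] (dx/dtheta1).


J[1,1] = -L1*sin(t1) - L2*sin(t1+t2)
= -5.5*sin(102) - 3.9*sin(204)
= -3.7935


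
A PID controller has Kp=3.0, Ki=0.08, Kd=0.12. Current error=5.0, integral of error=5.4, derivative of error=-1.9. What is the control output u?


u = Kp*e + Ki*int(e) + Kd*de/dt
= 3.0*5.0 + 0.08*5.4 + 0.12*(-1.9)
= 15.0 + 0.432 + -0.228
= 15.204


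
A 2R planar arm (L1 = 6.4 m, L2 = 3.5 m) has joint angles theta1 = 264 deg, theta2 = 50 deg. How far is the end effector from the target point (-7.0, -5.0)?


End effector via forward kinematics:
x = L1*cos(t1) + L2*cos(t1+t2) = 1.7623
y = L1*sin(t1) + L2*sin(t1+t2) = -8.8826
Distance to target:
d = sqrt((-7.0 - 1.7623)^2 + (-5.0 - -8.8826)^2)
= sqrt(76.7783 + 15.0748)
= 9.584 m


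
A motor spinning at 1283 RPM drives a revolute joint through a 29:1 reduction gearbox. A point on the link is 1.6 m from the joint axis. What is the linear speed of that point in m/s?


omega_motor = 1283 * 2*pi/60 = 134.3554 rad/s
omega_joint = omega_motor / 29 = 4.6329 rad/s
v = omega_joint * r = 4.6329 * 1.6
= 7.4127 m/s


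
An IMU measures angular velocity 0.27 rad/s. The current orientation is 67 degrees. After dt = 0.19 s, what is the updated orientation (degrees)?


delta_theta = w * dt = 0.27 * 0.19 = 0.0513 rad
= 2.9393 deg
theta_new = 67 + 2.9393 = 69.9393 deg


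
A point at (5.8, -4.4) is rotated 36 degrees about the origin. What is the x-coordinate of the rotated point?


x' = x*cos(theta) - y*sin(theta)
cos(36 deg) = 0.809, sin(36 deg) = 0.5878
x' = 5.8 * 0.809 - -4.4 * 0.5878
= 4.6923 - -2.5863
= 7.2786


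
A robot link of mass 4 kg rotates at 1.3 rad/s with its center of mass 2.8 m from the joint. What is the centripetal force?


F = m * omega^2 * r
= 4 * 1.3^2 * 2.8
= 4 * 1.69 * 2.8
= 18.928 N


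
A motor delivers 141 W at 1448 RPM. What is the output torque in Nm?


omega = 1448 * 2*pi/60 = 151.6342 rad/s
tau = P / omega = 141 / 151.6342
= 0.9299 Nm


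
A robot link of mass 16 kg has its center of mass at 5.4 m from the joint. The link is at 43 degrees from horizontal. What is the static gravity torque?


tau = m*g*L*cos(angle)
= 16 * 9.81 * 5.4 * cos(43 deg)
= 16 * 9.81 * 5.4 * 0.7314
= 619.8837 Nm


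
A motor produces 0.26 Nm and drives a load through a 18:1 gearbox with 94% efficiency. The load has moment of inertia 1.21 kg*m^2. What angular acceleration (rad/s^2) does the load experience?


tau_out = tau_motor * N * eta
= 0.26 * 18 * 0.94 = 4.3992 Nm
alpha = tau_out / I = 4.3992 / 1.21
= 3.6357 rad/s^2


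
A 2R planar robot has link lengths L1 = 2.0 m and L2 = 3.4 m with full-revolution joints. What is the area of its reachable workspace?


r_max = L1 + L2 = 5.4 m
r_min = |L1 - L2| = 1.4 m
Area = pi*(r_max^2 - r_min^2)
= pi*(29.16 - 1.96)
= pi * 27.2
= 85.4513 m^2


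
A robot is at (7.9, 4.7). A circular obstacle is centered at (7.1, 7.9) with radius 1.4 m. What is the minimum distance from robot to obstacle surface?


center_dist = sqrt((7.9-7.1)^2 + (4.7-7.9)^2)
= sqrt(0.64 + 10.24)
= 3.2985
min_dist = center_dist - radius = 3.2985 - 1.4 = 1.8985 m


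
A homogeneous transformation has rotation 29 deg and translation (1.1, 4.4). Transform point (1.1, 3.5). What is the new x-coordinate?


x' = cos(theta)*px - sin(theta)*py + tx
= 0.8746*1.1 - 0.4848*3.5 + 1.1
= 0.3652


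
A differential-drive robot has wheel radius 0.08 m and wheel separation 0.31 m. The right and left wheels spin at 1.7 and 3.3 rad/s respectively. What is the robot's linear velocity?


vR = r*wR = 0.08*1.7 = 0.136 m/s
vL = r*wL = 0.08*3.3 = 0.264 m/s
v = (vR+vL)/2 = 0.2 m/s
omega = (vR-vL)/L = -0.4129 rad/s
linear velocity = 0.2 m/s


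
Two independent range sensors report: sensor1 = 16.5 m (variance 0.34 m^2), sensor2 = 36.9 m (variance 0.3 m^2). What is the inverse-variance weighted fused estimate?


w1 = (1/var1) / (1/var1 + 1/var2)
   = 2.9412 / (2.9412 + 3.3333) = 0.4687
w2 = 1 - w1 = 0.5312
fused = w1*s1 + w2*s2 = 7.7344 + 19.6031
= 27.3375 m


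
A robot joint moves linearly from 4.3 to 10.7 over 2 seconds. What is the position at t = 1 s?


s = t/T = 1/2 = 0.5
p(t) = p0 + (pf-p0)*s
= 4.3 + (10.7 - 4.3) * 0.5
= 7.5


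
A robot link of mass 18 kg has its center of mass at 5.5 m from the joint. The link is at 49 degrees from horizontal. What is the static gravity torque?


tau = m*g*L*cos(angle)
= 18 * 9.81 * 5.5 * cos(49 deg)
= 18 * 9.81 * 5.5 * 0.6561
= 637.158 Nm


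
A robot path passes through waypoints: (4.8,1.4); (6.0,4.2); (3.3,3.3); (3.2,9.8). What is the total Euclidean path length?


Segment lengths:
  seg1 = sqrt((1.2)^2 + (2.8)^2) = 3.0463
  seg2 = sqrt((-2.7)^2 + (-0.9)^2) = 2.846
  seg3 = sqrt((-0.1)^2 + (6.5)^2) = 6.5008
Total = 12.3931


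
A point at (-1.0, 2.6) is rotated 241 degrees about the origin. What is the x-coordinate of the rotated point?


x' = x*cos(theta) - y*sin(theta)
cos(241 deg) = -0.4848, sin(241 deg) = -0.8746
x' = -1.0 * -0.4848 - 2.6 * -0.8746
= 0.4848 - -2.274
= 2.7588


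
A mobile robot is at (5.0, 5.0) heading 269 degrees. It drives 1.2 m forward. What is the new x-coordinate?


x_new = x0 + d*cos(theta)
= 5.0 + 1.2*cos(269)
= 5.0 + -0.0209
= 4.9791


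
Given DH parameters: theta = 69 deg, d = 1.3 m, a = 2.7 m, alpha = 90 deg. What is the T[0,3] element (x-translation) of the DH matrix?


T[0,3] = a * cos(theta)
= 2.7 * cos(69 deg)
= 2.7 * 0.3584
= 0.9676


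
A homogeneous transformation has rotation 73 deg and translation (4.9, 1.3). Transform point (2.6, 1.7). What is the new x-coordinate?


x' = cos(theta)*px - sin(theta)*py + tx
= 0.2924*2.6 - 0.9563*1.7 + 4.9
= 4.0344


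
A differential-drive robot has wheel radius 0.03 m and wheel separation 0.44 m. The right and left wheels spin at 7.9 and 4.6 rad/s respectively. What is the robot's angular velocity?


vR = r*wR = 0.03*7.9 = 0.237 m/s
vL = r*wL = 0.03*4.6 = 0.138 m/s
v = (vR+vL)/2 = 0.1875 m/s
omega = (vR-vL)/L = 0.225 rad/s
angular velocity = 0.225 rad/s


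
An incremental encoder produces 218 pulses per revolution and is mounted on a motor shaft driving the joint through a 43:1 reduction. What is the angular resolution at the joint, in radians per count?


counts per rev = 218
effective counts at joint = 218 * 43 = 9374
resolution = 2*pi / 9374
= 6.7028e-04 rad/count


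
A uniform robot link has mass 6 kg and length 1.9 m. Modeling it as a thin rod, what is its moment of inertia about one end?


I = (1/3) * m * L^2
= (1/3) * 6 * 1.9^2
= 0.333333 * 6 * 3.61
= 7.22 kg*m^2


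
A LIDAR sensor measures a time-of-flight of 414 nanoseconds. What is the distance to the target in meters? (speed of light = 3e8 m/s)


tof = 414 ns = 4.14e-07 s
dist = c * tof / 2
= 3e8 * 4.14e-07 / 2
= 62.1 m


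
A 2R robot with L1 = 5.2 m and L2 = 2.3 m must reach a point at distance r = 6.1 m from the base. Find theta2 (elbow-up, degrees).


cos(theta2) = (r^2 - L1^2 - L2^2) / (2*L1*L2)
cos(theta2) = (37.21 - 27.04 - 5.29) / 23.92
cos(theta2) = 0.204013
theta2 = 78.2283 degrees


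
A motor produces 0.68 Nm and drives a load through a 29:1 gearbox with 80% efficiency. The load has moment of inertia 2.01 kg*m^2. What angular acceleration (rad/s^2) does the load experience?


tau_out = tau_motor * N * eta
= 0.68 * 29 * 0.8 = 15.776 Nm
alpha = tau_out / I = 15.776 / 2.01
= 7.8488 rad/s^2


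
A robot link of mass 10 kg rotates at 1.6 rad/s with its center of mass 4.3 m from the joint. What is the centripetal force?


F = m * omega^2 * r
= 10 * 1.6^2 * 4.3
= 10 * 2.56 * 4.3
= 110.08 N


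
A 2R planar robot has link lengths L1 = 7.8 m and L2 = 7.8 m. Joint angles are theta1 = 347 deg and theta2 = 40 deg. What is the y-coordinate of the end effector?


Convert angles to radians: theta1 = 6.0563, theta2 = 0.6981
y = L1*sin(theta1) + L2*sin(theta1+theta2)
y = -1.7546 + 3.5411
y = 1.7865


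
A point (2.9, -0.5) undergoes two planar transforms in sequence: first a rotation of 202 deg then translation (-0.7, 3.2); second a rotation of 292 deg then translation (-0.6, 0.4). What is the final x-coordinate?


After transform 1:
x1 = cos(202)*2.9 - sin(202)*-0.5 + -0.7 = -3.5761
y1 = sin(202)*2.9 + cos(202)*-0.5 + 3.2 = 2.5772
After transform 2:
x2 = cos(292)*-3.5761 - sin(292)*2.5772 + -0.6
= 0.4499


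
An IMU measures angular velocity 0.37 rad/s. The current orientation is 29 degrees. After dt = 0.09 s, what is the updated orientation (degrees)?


delta_theta = w * dt = 0.37 * 0.09 = 0.0333 rad
= 1.9079 deg
theta_new = 29 + 1.9079 = 30.9079 deg


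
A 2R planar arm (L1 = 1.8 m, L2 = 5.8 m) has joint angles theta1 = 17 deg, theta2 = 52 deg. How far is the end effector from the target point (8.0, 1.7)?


End effector via forward kinematics:
x = L1*cos(t1) + L2*cos(t1+t2) = 3.7999
y = L1*sin(t1) + L2*sin(t1+t2) = 5.941
Distance to target:
d = sqrt((8.0 - 3.7999)^2 + (1.7 - 5.941)^2)
= sqrt(17.641 + 17.9864)
= 5.9689 m


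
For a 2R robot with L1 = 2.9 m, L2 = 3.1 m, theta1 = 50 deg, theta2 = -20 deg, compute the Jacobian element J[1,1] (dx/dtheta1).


J[1,1] = -L1*sin(t1) - L2*sin(t1+t2)
= -2.9*sin(50) - 3.1*sin(30)
= -3.7715


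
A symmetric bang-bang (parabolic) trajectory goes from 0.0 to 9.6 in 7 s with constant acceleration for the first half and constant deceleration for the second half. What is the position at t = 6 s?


Symmetric rest-to-rest: each phase covers (pf-p0)/2 in time T/2. 0.5*a*(T/2)^2 = (pf-p0)/2 => a = 4*(pf-p0)/T^2
a = 4*(9.6-0.0)/7^2 = 0.7837
t = 6 is in the deceleration phase (t > T/2).
p = pf - 0.5*a*(T-t)^2 = 9.6 - 0.5*0.7837*1^2
= 9.2082


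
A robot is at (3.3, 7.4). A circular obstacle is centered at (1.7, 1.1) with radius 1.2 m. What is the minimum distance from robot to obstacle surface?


center_dist = sqrt((3.3-1.7)^2 + (7.4-1.1)^2)
= sqrt(2.56 + 39.69)
= 6.5
min_dist = center_dist - radius = 6.5 - 1.2 = 5.3 m


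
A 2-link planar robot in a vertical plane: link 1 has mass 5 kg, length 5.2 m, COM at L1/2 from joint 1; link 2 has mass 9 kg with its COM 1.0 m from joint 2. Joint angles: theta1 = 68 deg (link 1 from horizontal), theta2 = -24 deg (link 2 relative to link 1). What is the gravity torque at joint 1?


Horizontal distance from joint 1 to link-1 COM:
  x_c1 = (L1/2)*cos(t1) = 2.6 * 0.3746 = 0.974 m
Horizontal distance from joint 1 to link-2 COM:
  x_c2 = L1*cos(t1) + Lc2*cos(t1+t2)
       = 5.2*0.3746 + 1.0*0.7193 = 2.6673 m
tau1 = m1*g*x_c1 + m2*g*x_c2
     = 5*9.81*0.974 + 9*9.81*2.6673
     = 47.7736 + 235.4954
     = 283.269 Nm


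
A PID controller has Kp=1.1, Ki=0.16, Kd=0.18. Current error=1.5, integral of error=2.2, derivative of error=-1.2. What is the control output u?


u = Kp*e + Ki*int(e) + Kd*de/dt
= 1.1*1.5 + 0.16*2.2 + 0.18*(-1.2)
= 1.65 + 0.352 + -0.216
= 1.786


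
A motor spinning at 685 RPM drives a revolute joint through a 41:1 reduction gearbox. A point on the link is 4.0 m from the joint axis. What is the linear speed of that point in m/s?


omega_motor = 685 * 2*pi/60 = 71.733 rad/s
omega_joint = omega_motor / 41 = 1.7496 rad/s
v = omega_joint * r = 1.7496 * 4.0
= 6.9983 m/s


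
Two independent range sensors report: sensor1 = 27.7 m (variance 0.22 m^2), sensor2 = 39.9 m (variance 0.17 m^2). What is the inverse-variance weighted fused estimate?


w1 = (1/var1) / (1/var1 + 1/var2)
   = 4.5455 / (4.5455 + 5.8824) = 0.4359
w2 = 1 - w1 = 0.5641
fused = w1*s1 + w2*s2 = 12.0744 + 22.5077
= 34.5821 m


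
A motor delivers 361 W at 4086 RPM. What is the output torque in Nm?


omega = 4086 * 2*pi/60 = 427.8849 rad/s
tau = P / omega = 361 / 427.8849
= 0.8437 Nm


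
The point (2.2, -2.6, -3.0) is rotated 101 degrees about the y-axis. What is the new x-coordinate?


Rotation about y-axis: x' = x*cos(theta) + z*sin(theta)
= 2.2 * -0.1908 + -3.0 * 0.9816
= -3.3647
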